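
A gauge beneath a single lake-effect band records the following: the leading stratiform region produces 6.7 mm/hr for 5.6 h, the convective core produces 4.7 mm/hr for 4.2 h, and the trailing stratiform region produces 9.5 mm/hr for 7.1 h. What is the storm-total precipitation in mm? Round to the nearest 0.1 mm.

total ≈ 124.7 mm

Total = Σ Rᵢ Δtᵢ = 6.7 × 5.6 + 4.7 × 4.2 + 9.5 × 7.1
      = 37.52 + 19.74 + 67.45 = 124.7 mm.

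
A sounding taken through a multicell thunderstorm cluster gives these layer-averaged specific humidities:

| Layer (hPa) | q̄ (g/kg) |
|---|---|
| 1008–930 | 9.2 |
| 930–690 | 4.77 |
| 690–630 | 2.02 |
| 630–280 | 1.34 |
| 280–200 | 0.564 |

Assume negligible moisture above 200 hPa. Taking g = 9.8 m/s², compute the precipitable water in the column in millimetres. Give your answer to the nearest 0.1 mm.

Precipitable water is the column-integrated vapour mass per unit area: PW = (1/g) Σ q̄ Δp, with q in kg/kg and Δp in Pa (1 kg/m² of water = 1 mm).
Layer 1008–930 hPa: Δp = 78 hPa = 7800 Pa, q̄ = 0.0092 kg/kg → 0.0092 × 7800 / 9.8 = 7.32 mm
Layer 930–690 hPa: Δp = 240 hPa = 24000 Pa, q̄ = 0.00477 kg/kg → 0.00477 × 24000 / 9.8 = 11.68 mm
Layer 690–630 hPa: Δp = 60 hPa = 6000 Pa, q̄ = 0.00202 kg/kg → 0.00202 × 6000 / 9.8 = 1.24 mm
Layer 630–280 hPa: Δp = 350 hPa = 35000 Pa, q̄ = 0.00134 kg/kg → 0.00134 × 35000 / 9.8 = 4.79 mm
Layer 280–200 hPa: Δp = 80 hPa = 8000 Pa, q̄ = 0.000564 kg/kg → 0.000564 × 8000 / 9.8 = 0.46 mm
PW = 7.32 + 11.68 + 1.24 + 4.79 + 0.46 = 25.49 ≈ 25.5 mm.

PW ≈ 25.5 mm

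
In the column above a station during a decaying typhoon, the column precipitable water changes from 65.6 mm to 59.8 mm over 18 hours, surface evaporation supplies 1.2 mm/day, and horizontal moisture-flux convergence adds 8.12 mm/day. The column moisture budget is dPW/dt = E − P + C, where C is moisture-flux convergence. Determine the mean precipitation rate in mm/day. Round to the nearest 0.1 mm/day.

P ≈ 17.1 mm/day

dPW/dt = (59.8 − 65.6) mm / (18/24 day) = -7.733 mm/day.
P = E + C − dPW/dt = 1.2 + (8.12) − (-7.733) = 17.1 mm/day.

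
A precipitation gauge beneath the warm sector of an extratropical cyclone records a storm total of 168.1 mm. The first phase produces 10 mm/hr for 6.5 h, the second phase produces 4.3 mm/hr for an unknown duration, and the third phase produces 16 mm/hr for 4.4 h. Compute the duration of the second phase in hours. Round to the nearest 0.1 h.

Known phases: 10 × 6.5 + 16 × 4.4 = 65 + 70.4 = 135.4 mm.
Remaining depth = 168.1 − 135.4 = 32.7 mm.
Duration = 32.7 / 4.3 = 7.6 h.

duration ≈ 7.6 h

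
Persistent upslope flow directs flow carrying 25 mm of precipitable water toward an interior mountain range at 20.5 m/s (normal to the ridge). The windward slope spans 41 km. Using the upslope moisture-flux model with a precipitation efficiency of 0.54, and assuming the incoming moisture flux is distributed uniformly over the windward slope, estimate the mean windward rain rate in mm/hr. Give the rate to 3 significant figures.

Incoming column moisture flux per unit ridge length: F = V × PW = 20.5 × 25 = 512.5 mm·m/s.
Spread over the 41 km slope with efficiency ε = 0.54: R = ε·F/W = 0.54 × 512.5 / 41000 m = 6.750e-03 mm/s.
R = 6.750e-03 × 3600 = 24.3 mm/hr.

R ≈ 24.3 mm/hr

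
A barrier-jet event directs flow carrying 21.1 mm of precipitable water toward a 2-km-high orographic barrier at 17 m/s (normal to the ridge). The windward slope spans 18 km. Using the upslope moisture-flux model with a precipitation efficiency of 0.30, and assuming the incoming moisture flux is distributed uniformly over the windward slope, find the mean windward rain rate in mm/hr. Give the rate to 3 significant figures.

R ≈ 21.5 mm/hr

Incoming column moisture flux per unit ridge length: F = V × PW = 17 × 21.1 = 358.7 mm·m/s.
Spread over the 18 km slope with efficiency ε = 0.30: R = ε·F/W = 0.30 × 358.7 / 18000 m = 5.978e-03 mm/s.
R = 5.978e-03 × 3600 = 21.5 mm/hr.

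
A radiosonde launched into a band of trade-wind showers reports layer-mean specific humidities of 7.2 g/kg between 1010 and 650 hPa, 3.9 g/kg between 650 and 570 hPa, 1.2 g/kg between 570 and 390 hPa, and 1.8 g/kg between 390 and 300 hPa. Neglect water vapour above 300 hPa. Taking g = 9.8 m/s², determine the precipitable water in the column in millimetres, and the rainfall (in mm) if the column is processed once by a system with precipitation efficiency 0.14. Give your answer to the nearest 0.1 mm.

PW ≈ 33.5 mm; rainfall ≈ 4.7 mm

Precipitable water is the column-integrated vapour mass per unit area: PW = (1/g) Σ q̄ Δp, with q in kg/kg and Δp in Pa (1 kg/m² of water = 1 mm).
Layer 1010–650 hPa: Δp = 360 hPa = 36000 Pa, q̄ = 0.0072 kg/kg → 0.0072 × 36000 / 9.8 = 26.45 mm
Layer 650–570 hPa: Δp = 80 hPa = 8000 Pa, q̄ = 0.0039 kg/kg → 0.0039 × 8000 / 9.8 = 3.18 mm
Layer 570–390 hPa: Δp = 180 hPa = 18000 Pa, q̄ = 0.0012 kg/kg → 0.0012 × 18000 / 9.8 = 2.20 mm
Layer 390–300 hPa: Δp = 90 hPa = 9000 Pa, q̄ = 0.0018 kg/kg → 0.0018 × 9000 / 9.8 = 1.65 mm
PW = 26.45 + 3.18 + 2.20 + 1.65 = 33.48 ≈ 33.5 mm.
Rainfall = ε × PW = 0.14 × 33.5 = 4.7 mm.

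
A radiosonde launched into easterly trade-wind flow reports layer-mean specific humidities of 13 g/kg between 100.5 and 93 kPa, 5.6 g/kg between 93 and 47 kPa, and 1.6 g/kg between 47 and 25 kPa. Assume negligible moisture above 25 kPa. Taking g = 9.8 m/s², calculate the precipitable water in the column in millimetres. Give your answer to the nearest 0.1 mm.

PW ≈ 39.8 mm

Precipitable water is the column-integrated vapour mass per unit area: PW = (1/g) Σ q̄ Δp, with q in kg/kg and Δp in Pa (1 kg/m² of water = 1 mm).
Layer 100.5–93 kPa: Δp = 75 hPa = 7500 Pa, q̄ = 0.013 kg/kg → 0.013 × 7500 / 9.8 = 9.95 mm
Layer 93–47 kPa: Δp = 460 hPa = 46000 Pa, q̄ = 0.0056 kg/kg → 0.0056 × 46000 / 9.8 = 26.29 mm
Layer 47–25 kPa: Δp = 220 hPa = 22000 Pa, q̄ = 0.0016 kg/kg → 0.0016 × 22000 / 9.8 = 3.59 mm
PW = 9.95 + 26.29 + 3.59 = 39.83 ≈ 39.8 mm.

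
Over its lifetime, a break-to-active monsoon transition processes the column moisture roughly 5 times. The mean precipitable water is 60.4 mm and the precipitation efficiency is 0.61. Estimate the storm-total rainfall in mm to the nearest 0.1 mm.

Each cycle deposits ε × PW = 0.61 × 60.4 = 36.844 mm.
Over 5 cycles: 5 × 36.844 = 184.2 mm.

rainfall ≈ 184.2 mm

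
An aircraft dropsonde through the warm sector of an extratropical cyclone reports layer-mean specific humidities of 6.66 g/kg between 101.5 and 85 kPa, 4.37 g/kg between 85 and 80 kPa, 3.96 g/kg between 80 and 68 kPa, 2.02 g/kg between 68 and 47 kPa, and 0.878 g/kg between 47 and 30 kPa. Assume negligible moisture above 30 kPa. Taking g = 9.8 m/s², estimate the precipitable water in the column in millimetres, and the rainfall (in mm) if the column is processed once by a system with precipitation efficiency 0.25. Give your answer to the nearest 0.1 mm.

PW ≈ 24.1 mm; rainfall ≈ 6.0 mm

Precipitable water is the column-integrated vapour mass per unit area: PW = (1/g) Σ q̄ Δp, with q in kg/kg and Δp in Pa (1 kg/m² of water = 1 mm).
Layer 101.5–85 kPa: Δp = 165 hPa = 16500 Pa, q̄ = 0.00666 kg/kg → 0.00666 × 16500 / 9.8 = 11.21 mm
Layer 85–80 kPa: Δp = 50 hPa = 5000 Pa, q̄ = 0.00437 kg/kg → 0.00437 × 5000 / 9.8 = 2.23 mm
Layer 80–68 kPa: Δp = 120 hPa = 12000 Pa, q̄ = 0.00396 kg/kg → 0.00396 × 12000 / 9.8 = 4.85 mm
Layer 68–47 kPa: Δp = 210 hPa = 21000 Pa, q̄ = 0.00202 kg/kg → 0.00202 × 21000 / 9.8 = 4.33 mm
Layer 47–30 kPa: Δp = 170 hPa = 17000 Pa, q̄ = 0.000878 kg/kg → 0.000878 × 17000 / 9.8 = 1.52 mm
PW = 11.21 + 2.23 + 4.85 + 4.33 + 1.52 = 24.14 ≈ 24.1 mm.
Rainfall = ε × PW = 0.25 × 24.1 = 6.0 mm.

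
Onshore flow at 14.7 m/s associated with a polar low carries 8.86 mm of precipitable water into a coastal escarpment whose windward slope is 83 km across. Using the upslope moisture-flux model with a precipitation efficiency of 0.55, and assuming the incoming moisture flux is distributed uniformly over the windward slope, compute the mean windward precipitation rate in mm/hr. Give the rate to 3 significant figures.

Incoming column moisture flux per unit ridge length: F = V × PW = 14.7 × 8.86 = 130.242 mm·m/s.
Spread over the 83 km slope with efficiency ε = 0.55: R = ε·F/W = 0.55 × 130.242 / 83000 m = 8.630e-04 mm/s.
R = 8.630e-04 × 3600 = 3.11 mm/hr.

R ≈ 3.11 mm/hr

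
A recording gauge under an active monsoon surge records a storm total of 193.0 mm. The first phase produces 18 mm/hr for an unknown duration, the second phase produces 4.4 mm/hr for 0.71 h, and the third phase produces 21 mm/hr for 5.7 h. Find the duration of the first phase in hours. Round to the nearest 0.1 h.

Known phases: 4.4 × 0.71 + 21 × 5.7 = 3.124 + 119.7 = 122.824 mm.
Remaining depth = 193.0 − 122.824 = 70.176 mm.
Duration = 70.176 / 18 = 3.9 h.

duration ≈ 3.9 h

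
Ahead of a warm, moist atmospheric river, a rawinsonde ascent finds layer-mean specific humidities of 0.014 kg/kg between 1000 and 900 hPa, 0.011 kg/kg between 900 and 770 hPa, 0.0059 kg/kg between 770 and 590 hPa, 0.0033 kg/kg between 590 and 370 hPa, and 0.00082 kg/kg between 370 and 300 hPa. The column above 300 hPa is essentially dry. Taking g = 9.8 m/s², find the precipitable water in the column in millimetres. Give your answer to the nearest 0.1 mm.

PW ≈ 47.7 mm

Precipitable water is the column-integrated vapour mass per unit area: PW = (1/g) Σ q̄ Δp, with q in kg/kg and Δp in Pa (1 kg/m² of water = 1 mm).
Layer 1000–900 hPa: Δp = 100 hPa = 10000 Pa, q̄ = 0.014 kg/kg → 0.014 × 10000 / 9.8 = 14.29 mm
Layer 900–770 hPa: Δp = 130 hPa = 13000 Pa, q̄ = 0.011 kg/kg → 0.011 × 13000 / 9.8 = 14.59 mm
Layer 770–590 hPa: Δp = 180 hPa = 18000 Pa, q̄ = 0.0059 kg/kg → 0.0059 × 18000 / 9.8 = 10.84 mm
Layer 590–370 hPa: Δp = 220 hPa = 22000 Pa, q̄ = 0.0033 kg/kg → 0.0033 × 22000 / 9.8 = 7.41 mm
Layer 370–300 hPa: Δp = 70 hPa = 7000 Pa, q̄ = 0.00082 kg/kg → 0.00082 × 7000 / 9.8 = 0.59 mm
PW = 14.29 + 14.59 + 10.84 + 7.41 + 0.59 = 47.72 ≈ 47.7 mm.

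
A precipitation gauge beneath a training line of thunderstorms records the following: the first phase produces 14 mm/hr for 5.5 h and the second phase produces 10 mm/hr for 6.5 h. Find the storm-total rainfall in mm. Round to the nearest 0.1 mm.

total ≈ 142.0 mm

Total = Σ Rᵢ Δtᵢ = 14 × 5.5 + 10 × 6.5
      = 77 + 65 = 142.0 mm.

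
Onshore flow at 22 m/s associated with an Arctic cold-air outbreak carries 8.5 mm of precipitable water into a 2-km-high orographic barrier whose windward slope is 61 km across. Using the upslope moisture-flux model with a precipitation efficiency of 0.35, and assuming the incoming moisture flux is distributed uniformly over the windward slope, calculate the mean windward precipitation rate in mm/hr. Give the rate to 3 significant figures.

R ≈ 3.86 mm/hr

Incoming column moisture flux per unit ridge length: F = V × PW = 22 × 8.5 = 187 mm·m/s.
Spread over the 61 km slope with efficiency ε = 0.35: R = ε·F/W = 0.35 × 187 / 61000 m = 1.073e-03 mm/s.
R = 1.073e-03 × 3600 = 3.86 mm/hr.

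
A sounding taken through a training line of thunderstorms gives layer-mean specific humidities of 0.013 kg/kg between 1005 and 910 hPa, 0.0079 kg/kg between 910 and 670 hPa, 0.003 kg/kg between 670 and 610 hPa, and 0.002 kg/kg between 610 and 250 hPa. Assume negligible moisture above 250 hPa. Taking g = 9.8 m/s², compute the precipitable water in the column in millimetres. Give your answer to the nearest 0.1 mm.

PW ≈ 41.1 mm

Precipitable water is the column-integrated vapour mass per unit area: PW = (1/g) Σ q̄ Δp, with q in kg/kg and Δp in Pa (1 kg/m² of water = 1 mm).
Layer 1005–910 hPa: Δp = 95 hPa = 9500 Pa, q̄ = 0.013 kg/kg → 0.013 × 9500 / 9.8 = 12.60 mm
Layer 910–670 hPa: Δp = 240 hPa = 24000 Pa, q̄ = 0.0079 kg/kg → 0.0079 × 24000 / 9.8 = 19.35 mm
Layer 670–610 hPa: Δp = 60 hPa = 6000 Pa, q̄ = 0.003 kg/kg → 0.003 × 6000 / 9.8 = 1.84 mm
Layer 610–250 hPa: Δp = 360 hPa = 36000 Pa, q̄ = 0.002 kg/kg → 0.002 × 36000 / 9.8 = 7.35 mm
PW = 12.60 + 19.35 + 1.84 + 7.35 = 41.14 ≈ 41.1 mm.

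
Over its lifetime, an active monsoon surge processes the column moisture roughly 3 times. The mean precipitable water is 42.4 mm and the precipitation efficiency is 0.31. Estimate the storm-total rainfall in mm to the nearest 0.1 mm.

rainfall ≈ 39.4 mm

Each cycle deposits ε × PW = 0.31 × 42.4 = 13.144 mm.
Over 3 cycles: 3 × 13.144 = 39.4 mm.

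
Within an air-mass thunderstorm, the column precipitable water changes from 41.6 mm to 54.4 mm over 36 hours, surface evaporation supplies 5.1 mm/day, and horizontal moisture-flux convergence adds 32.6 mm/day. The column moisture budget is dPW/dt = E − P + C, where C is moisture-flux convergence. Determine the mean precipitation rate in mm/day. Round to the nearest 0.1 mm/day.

dPW/dt = (54.4 − 41.6) mm / (36/24 day) = +8.533 mm/day.
P = E + C − dPW/dt = 5.1 + (32.6) − (+8.533) = 29.2 mm/day.

P ≈ 29.2 mm/day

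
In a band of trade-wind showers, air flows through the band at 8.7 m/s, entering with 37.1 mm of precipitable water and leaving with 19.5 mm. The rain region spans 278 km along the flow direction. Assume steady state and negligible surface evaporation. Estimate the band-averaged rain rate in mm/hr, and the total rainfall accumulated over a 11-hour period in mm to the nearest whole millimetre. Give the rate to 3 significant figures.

R ≈ 1.98 mm/hr; total ≈ 22 mm

Column moisture flux per unit crosswind length is F = V × PW.
Inflow: F_in = 8.7 × 37.1 = 322.77 mm·m/s
Outflow: F_out = 8.7 × 19.5 = 169.65 mm·m/s
Steady-state rate R = (F_in − F_out)/L = (322.77 − 169.65) / 278000 m = 5.508e-04 mm/s.
R = 5.508e-04 × 3600 = 1.98 mm/hr.
Over 11 h: total = 1.98 × 11 = 21.78 ≈ 22 mm.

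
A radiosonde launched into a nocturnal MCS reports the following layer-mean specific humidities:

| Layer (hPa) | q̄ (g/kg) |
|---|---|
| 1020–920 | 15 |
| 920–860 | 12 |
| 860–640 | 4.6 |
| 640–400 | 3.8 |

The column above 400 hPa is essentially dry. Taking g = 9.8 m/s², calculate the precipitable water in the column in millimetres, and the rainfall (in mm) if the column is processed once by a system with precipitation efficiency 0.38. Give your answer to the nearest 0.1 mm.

Precipitable water is the column-integrated vapour mass per unit area: PW = (1/g) Σ q̄ Δp, with q in kg/kg and Δp in Pa (1 kg/m² of water = 1 mm).
Layer 1020–920 hPa: Δp = 100 hPa = 10000 Pa, q̄ = 0.015 kg/kg → 0.015 × 10000 / 9.8 = 15.31 mm
Layer 920–860 hPa: Δp = 60 hPa = 6000 Pa, q̄ = 0.012 kg/kg → 0.012 × 6000 / 9.8 = 7.35 mm
Layer 860–640 hPa: Δp = 220 hPa = 22000 Pa, q̄ = 0.0046 kg/kg → 0.0046 × 22000 / 9.8 = 10.33 mm
Layer 640–400 hPa: Δp = 240 hPa = 24000 Pa, q̄ = 0.0038 kg/kg → 0.0038 × 24000 / 9.8 = 9.31 mm
PW = 15.31 + 7.35 + 10.33 + 9.31 = 42.30 ≈ 42.3 mm.
Rainfall = ε × PW = 0.38 × 42.3 = 16.1 mm.

PW ≈ 42.3 mm; rainfall ≈ 16.1 mm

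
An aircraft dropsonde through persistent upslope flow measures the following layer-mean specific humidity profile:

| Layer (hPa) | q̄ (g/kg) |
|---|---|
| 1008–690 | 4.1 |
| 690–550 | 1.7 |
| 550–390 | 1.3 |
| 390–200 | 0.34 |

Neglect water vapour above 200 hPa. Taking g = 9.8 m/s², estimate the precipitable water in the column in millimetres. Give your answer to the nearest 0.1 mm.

PW ≈ 18.5 mm

Precipitable water is the column-integrated vapour mass per unit area: PW = (1/g) Σ q̄ Δp, with q in kg/kg and Δp in Pa (1 kg/m² of water = 1 mm).
Layer 1008–690 hPa: Δp = 318 hPa = 31800 Pa, q̄ = 0.0041 kg/kg → 0.0041 × 31800 / 9.8 = 13.30 mm
Layer 690–550 hPa: Δp = 140 hPa = 14000 Pa, q̄ = 0.0017 kg/kg → 0.0017 × 14000 / 9.8 = 2.43 mm
Layer 550–390 hPa: Δp = 160 hPa = 16000 Pa, q̄ = 0.0013 kg/kg → 0.0013 × 16000 / 9.8 = 2.12 mm
Layer 390–200 hPa: Δp = 190 hPa = 19000 Pa, q̄ = 0.00034 kg/kg → 0.00034 × 19000 / 9.8 = 0.66 mm
PW = 13.30 + 2.43 + 2.12 + 0.66 = 18.51 ≈ 18.5 mm.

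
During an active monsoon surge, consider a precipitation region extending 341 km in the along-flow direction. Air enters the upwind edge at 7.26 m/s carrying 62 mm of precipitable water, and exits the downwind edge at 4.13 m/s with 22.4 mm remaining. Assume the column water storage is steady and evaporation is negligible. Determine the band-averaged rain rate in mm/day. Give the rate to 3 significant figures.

R ≈ 90.6 mm/day

Column moisture flux per unit crosswind length is F = V × PW.
Inflow: F_in = 7.26 × 62 = 450.12 mm·m/s
Outflow: F_out = 4.13 × 22.4 = 92.512 mm·m/s
Steady-state rate R = (F_in − F_out)/L = (450.12 − 92.512) / 341000 m = 1.049e-03 mm/s.
R = 1.049e-03 × 3600 × 24 = 90.6 mm/day.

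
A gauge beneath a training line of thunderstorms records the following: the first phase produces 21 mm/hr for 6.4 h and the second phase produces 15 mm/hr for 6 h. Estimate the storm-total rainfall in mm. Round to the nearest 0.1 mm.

total ≈ 224.4 mm

Total = Σ Rᵢ Δtᵢ = 21 × 6.4 + 15 × 6
      = 134.4 + 90 = 224.4 mm.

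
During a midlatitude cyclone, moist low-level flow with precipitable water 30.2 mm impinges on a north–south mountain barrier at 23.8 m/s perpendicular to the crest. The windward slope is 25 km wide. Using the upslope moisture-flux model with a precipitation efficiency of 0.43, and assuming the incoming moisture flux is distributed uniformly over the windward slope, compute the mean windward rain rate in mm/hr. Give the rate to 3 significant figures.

R ≈ 44.5 mm/hr

Incoming column moisture flux per unit ridge length: F = V × PW = 23.8 × 30.2 = 718.76 mm·m/s.
Spread over the 25 km slope with efficiency ε = 0.43: R = ε·F/W = 0.43 × 718.76 / 25000 m = 1.236e-02 mm/s.
R = 1.236e-02 × 3600 = 44.5 mm/hr.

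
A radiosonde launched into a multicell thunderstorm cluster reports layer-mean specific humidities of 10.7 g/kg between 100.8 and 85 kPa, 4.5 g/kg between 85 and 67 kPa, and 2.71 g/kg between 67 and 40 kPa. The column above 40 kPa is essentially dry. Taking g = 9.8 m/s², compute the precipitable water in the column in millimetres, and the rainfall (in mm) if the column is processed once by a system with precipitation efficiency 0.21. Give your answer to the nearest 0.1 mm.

PW ≈ 33.0 mm; rainfall ≈ 6.9 mm

Precipitable water is the column-integrated vapour mass per unit area: PW = (1/g) Σ q̄ Δp, with q in kg/kg and Δp in Pa (1 kg/m² of water = 1 mm).
Layer 100.8–85 kPa: Δp = 158 hPa = 15800 Pa, q̄ = 0.0107 kg/kg → 0.0107 × 15800 / 9.8 = 17.25 mm
Layer 85–67 kPa: Δp = 180 hPa = 18000 Pa, q̄ = 0.0045 kg/kg → 0.0045 × 18000 / 9.8 = 8.27 mm
Layer 67–40 kPa: Δp = 270 hPa = 27000 Pa, q̄ = 0.00271 kg/kg → 0.00271 × 27000 / 9.8 = 7.47 mm
PW = 17.25 + 8.27 + 7.47 = 32.99 ≈ 33.0 mm.
Rainfall = ε × PW = 0.21 × 33.0 = 6.9 mm.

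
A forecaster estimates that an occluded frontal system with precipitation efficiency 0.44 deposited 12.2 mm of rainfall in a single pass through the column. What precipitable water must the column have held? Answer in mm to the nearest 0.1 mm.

PW = rainfall / ε = 12.2 / 0.44 = 27.7 mm.

PW ≈ 27.7 mm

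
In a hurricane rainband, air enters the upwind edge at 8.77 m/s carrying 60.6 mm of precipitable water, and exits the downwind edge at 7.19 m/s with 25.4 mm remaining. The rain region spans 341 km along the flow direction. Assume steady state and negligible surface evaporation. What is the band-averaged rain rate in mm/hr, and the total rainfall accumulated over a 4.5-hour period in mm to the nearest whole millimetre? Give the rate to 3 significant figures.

Column moisture flux per unit crosswind length is F = V × PW.
Inflow: F_in = 8.77 × 60.6 = 531.462 mm·m/s
Outflow: F_out = 7.19 × 25.4 = 182.626 mm·m/s
Steady-state rate R = (F_in − F_out)/L = (531.462 − 182.626) / 341000 m = 1.023e-03 mm/s.
R = 1.023e-03 × 3600 = 3.68 mm/hr.
Over 4.5 h: total = 3.68 × 4.5 = 16.56 ≈ 17 mm.

R ≈ 3.68 mm/hr; total ≈ 17 mm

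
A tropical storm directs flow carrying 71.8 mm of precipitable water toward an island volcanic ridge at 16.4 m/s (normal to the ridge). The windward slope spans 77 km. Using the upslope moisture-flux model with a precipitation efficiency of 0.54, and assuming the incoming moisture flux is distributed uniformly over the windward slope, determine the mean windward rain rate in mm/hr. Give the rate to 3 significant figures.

R ≈ 29.7 mm/hr

Incoming column moisture flux per unit ridge length: F = V × PW = 16.4 × 71.8 = 1177.52 mm·m/s.
Spread over the 77 km slope with efficiency ε = 0.54: R = ε·F/W = 0.54 × 1177.52 / 77000 m = 8.258e-03 mm/s.
R = 8.258e-03 × 3600 = 29.7 mm/hr.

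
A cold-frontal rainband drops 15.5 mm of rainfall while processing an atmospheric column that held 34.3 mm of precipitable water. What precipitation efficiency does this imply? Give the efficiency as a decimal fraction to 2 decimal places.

ε = rainfall / PW = 15.5 / 34.3 = 0.45.

ε ≈ 0.45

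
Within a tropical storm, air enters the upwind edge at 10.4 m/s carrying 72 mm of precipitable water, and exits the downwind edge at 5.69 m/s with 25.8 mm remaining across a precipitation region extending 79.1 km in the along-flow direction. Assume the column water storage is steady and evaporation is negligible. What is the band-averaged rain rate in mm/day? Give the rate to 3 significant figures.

R ≈ 658 mm/day

Column moisture flux per unit crosswind length is F = V × PW.
Inflow: F_in = 10.4 × 72 = 748.8 mm·m/s
Outflow: F_out = 5.69 × 25.8 = 146.802 mm·m/s
Steady-state rate R = (F_in − F_out)/L = (748.8 − 146.802) / 79100 m = 7.611e-03 mm/s.
R = 7.611e-03 × 3600 × 24 = 658 mm/day.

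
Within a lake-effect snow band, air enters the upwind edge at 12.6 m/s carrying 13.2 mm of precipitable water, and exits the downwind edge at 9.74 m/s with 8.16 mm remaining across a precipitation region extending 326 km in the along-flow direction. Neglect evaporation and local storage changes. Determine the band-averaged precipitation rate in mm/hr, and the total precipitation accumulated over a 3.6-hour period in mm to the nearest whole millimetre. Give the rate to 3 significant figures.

R ≈ 0.959 mm/hr; total ≈ 3 mm

Column moisture flux per unit crosswind length is F = V × PW.
Inflow: F_in = 12.6 × 13.2 = 166.32 mm·m/s
Outflow: F_out = 9.74 × 8.16 = 79.4784 mm·m/s
Steady-state rate R = (F_in − F_out)/L = (166.32 − 79.4784) / 326000 m = 2.664e-04 mm/s.
R = 2.664e-04 × 3600 = 0.959 mm/hr.
Over 3.6 h: total = 0.959 × 3.6 = 3.4524 ≈ 3 mm.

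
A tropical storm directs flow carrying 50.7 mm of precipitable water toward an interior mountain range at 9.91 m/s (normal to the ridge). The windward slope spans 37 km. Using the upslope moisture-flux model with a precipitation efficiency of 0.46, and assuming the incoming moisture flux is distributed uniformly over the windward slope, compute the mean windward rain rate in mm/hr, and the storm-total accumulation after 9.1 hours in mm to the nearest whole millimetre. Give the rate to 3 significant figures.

R ≈ 22.5 mm/hr; total ≈ 205 mm

Incoming column moisture flux per unit ridge length: F = V × PW = 9.91 × 50.7 = 502.437 mm·m/s.
Spread over the 37 km slope with efficiency ε = 0.46: R = ε·F/W = 0.46 × 502.437 / 37000 m = 6.247e-03 mm/s.
R = 6.247e-03 × 3600 = 22.5 mm/hr.
Over 9.1 h: total = 22.5 × 9.1 = 204.75 ≈ 205 mm.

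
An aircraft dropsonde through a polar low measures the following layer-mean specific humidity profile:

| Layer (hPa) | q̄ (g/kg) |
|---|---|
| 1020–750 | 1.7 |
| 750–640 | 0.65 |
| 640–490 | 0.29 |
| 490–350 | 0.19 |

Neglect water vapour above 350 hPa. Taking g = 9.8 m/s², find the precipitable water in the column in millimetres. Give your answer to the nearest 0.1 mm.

PW ≈ 6.1 mm

Precipitable water is the column-integrated vapour mass per unit area: PW = (1/g) Σ q̄ Δp, with q in kg/kg and Δp in Pa (1 kg/m² of water = 1 mm).
Layer 1020–750 hPa: Δp = 270 hPa = 27000 Pa, q̄ = 0.0017 kg/kg → 0.0017 × 27000 / 9.8 = 4.68 mm
Layer 750–640 hPa: Δp = 110 hPa = 11000 Pa, q̄ = 0.00065 kg/kg → 0.00065 × 11000 / 9.8 = 0.73 mm
Layer 640–490 hPa: Δp = 150 hPa = 15000 Pa, q̄ = 0.00029 kg/kg → 0.00029 × 15000 / 9.8 = 0.44 mm
Layer 490–350 hPa: Δp = 140 hPa = 14000 Pa, q̄ = 0.00019 kg/kg → 0.00019 × 14000 / 9.8 = 0.27 mm
PW = 4.68 + 0.73 + 0.44 + 0.27 = 6.12 ≈ 6.1 mm.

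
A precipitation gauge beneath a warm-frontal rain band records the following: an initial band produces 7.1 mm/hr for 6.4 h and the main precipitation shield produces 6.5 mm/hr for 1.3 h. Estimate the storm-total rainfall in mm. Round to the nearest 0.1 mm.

Total = Σ Rᵢ Δtᵢ = 7.1 × 6.4 + 6.5 × 1.3
      = 45.44 + 8.45 = 53.9 mm.

total ≈ 53.9 mm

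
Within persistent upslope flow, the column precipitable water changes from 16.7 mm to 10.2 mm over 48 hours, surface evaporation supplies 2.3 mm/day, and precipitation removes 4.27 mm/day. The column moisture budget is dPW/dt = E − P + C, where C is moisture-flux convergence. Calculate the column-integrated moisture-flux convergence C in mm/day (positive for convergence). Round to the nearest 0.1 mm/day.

dPW/dt = (10.2 − 16.7) mm / (48/24 day) = -3.250 mm/day.
C = dPW/dt − E + P = (-3.250) − 2.3 + 4.27 = -1.3 mm/day.

C ≈ -1.3 mm/day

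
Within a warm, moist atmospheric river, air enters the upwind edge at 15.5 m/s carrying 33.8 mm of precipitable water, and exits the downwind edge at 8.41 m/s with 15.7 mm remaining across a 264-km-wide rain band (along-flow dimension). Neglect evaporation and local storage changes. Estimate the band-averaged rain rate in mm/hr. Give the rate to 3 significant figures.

R ≈ 5.34 mm/hr

Column moisture flux per unit crosswind length is F = V × PW.
Inflow: F_in = 15.5 × 33.8 = 523.9 mm·m/s
Outflow: F_out = 8.41 × 15.7 = 132.037 mm·m/s
Steady-state rate R = (F_in − F_out)/L = (523.9 − 132.037) / 264000 m = 1.484e-03 mm/s.
R = 1.484e-03 × 3600 = 5.34 mm/hr.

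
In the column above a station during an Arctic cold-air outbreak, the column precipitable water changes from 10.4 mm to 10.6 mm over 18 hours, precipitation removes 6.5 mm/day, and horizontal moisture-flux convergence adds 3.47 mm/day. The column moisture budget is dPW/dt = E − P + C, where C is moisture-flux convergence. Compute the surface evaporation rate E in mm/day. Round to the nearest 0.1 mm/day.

dPW/dt = (10.6 − 10.4) mm / (18/24 day) = +0.267 mm/day.
E = dPW/dt + P − C = (+0.267) + 6.5 − (3.47) = 3.3 mm/day.

E ≈ 3.3 mm/day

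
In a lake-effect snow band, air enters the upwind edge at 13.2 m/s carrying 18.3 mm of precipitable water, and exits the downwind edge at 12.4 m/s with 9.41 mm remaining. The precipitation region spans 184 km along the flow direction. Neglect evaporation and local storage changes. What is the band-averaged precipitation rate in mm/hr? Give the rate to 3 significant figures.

R ≈ 2.44 mm/hr

Column moisture flux per unit crosswind length is F = V × PW.
Inflow: F_in = 13.2 × 18.3 = 241.56 mm·m/s
Outflow: F_out = 12.4 × 9.41 = 116.684 mm·m/s
Steady-state rate R = (F_in − F_out)/L = (241.56 − 116.684) / 184000 m = 6.787e-04 mm/s.
R = 6.787e-04 × 3600 = 2.44 mm/hr.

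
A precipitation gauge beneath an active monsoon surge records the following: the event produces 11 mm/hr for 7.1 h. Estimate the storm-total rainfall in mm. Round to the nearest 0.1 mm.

total ≈ 78.1 mm

Total = Σ Rᵢ Δtᵢ = 11 × 7.1
      = 78.1 = 78.1 mm.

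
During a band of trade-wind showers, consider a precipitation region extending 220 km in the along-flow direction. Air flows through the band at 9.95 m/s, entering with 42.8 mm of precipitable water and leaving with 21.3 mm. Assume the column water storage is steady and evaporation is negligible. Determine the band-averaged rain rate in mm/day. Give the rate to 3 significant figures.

Column moisture flux per unit crosswind length is F = V × PW.
Inflow: F_in = 9.95 × 42.8 = 425.86 mm·m/s
Outflow: F_out = 9.95 × 21.3 = 211.935 mm·m/s
Steady-state rate R = (F_in − F_out)/L = (425.86 − 211.935) / 220000 m = 9.724e-04 mm/s.
R = 9.724e-04 × 3600 × 24 = 84.0 mm/day.

R ≈ 84.0 mm/day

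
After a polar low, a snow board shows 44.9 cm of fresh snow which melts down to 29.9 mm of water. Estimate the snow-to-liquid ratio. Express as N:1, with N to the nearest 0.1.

ratio ≈ 15.0

Ratio = snow depth / SWE = 449 mm / 29.9 mm = 15.0, i.e. 15.0:1.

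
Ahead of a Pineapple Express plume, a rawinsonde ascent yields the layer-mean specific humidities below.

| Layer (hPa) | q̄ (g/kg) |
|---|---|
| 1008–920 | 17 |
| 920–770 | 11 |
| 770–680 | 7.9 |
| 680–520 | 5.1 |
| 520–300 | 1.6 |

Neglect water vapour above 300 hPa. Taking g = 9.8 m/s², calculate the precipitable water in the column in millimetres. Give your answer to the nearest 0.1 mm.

Precipitable water is the column-integrated vapour mass per unit area: PW = (1/g) Σ q̄ Δp, with q in kg/kg and Δp in Pa (1 kg/m² of water = 1 mm).
Layer 1008–920 hPa: Δp = 88 hPa = 8800 Pa, q̄ = 0.017 kg/kg → 0.017 × 8800 / 9.8 = 15.27 mm
Layer 920–770 hPa: Δp = 150 hPa = 15000 Pa, q̄ = 0.011 kg/kg → 0.011 × 15000 / 9.8 = 16.84 mm
Layer 770–680 hPa: Δp = 90 hPa = 9000 Pa, q̄ = 0.0079 kg/kg → 0.0079 × 9000 / 9.8 = 7.26 mm
Layer 680–520 hPa: Δp = 160 hPa = 16000 Pa, q̄ = 0.0051 kg/kg → 0.0051 × 16000 / 9.8 = 8.33 mm
Layer 520–300 hPa: Δp = 220 hPa = 22000 Pa, q̄ = 0.0016 kg/kg → 0.0016 × 22000 / 9.8 = 3.59 mm
PW = 15.27 + 16.84 + 7.26 + 8.33 + 3.59 = 51.29 ≈ 51.3 mm.

PW ≈ 51.3 mm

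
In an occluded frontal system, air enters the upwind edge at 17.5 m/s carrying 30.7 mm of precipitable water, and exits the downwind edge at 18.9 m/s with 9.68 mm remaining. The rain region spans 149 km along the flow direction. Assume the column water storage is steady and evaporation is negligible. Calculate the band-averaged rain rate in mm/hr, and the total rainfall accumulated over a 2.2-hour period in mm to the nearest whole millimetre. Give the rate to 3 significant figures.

R ≈ 8.56 mm/hr; total ≈ 19 mm

Column moisture flux per unit crosswind length is F = V × PW.
Inflow: F_in = 17.5 × 30.7 = 537.25 mm·m/s
Outflow: F_out = 18.9 × 9.68 = 182.952 mm·m/s
Steady-state rate R = (F_in − F_out)/L = (537.25 − 182.952) / 149000 m = 2.378e-03 mm/s.
R = 2.378e-03 × 3600 = 8.56 mm/hr.
Over 2.2 h: total = 8.56 × 2.2 = 18.832 ≈ 19 mm.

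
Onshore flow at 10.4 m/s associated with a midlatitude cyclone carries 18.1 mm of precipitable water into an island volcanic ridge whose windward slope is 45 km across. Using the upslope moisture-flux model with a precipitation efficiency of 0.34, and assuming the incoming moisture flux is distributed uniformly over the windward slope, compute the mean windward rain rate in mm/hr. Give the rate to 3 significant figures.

R ≈ 5.12 mm/hr

Incoming column moisture flux per unit ridge length: F = V × PW = 10.4 × 18.1 = 188.24 mm·m/s.
Spread over the 45 km slope with efficiency ε = 0.34: R = ε·F/W = 0.34 × 188.24 / 45000 m = 1.422e-03 mm/s.
R = 1.422e-03 × 3600 = 5.12 mm/hr.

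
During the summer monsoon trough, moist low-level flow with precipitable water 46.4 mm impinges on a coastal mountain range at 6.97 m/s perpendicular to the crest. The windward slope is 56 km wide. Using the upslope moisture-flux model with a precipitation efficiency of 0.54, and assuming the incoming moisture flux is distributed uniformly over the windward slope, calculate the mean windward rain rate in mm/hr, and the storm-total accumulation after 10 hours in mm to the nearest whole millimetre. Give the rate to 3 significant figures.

R ≈ 11.2 mm/hr; total ≈ 112 mm

Incoming column moisture flux per unit ridge length: F = V × PW = 6.97 × 46.4 = 323.408 mm·m/s.
Spread over the 56 km slope with efficiency ε = 0.54: R = ε·F/W = 0.54 × 323.408 / 56000 m = 3.119e-03 mm/s.
R = 3.119e-03 × 3600 = 11.2 mm/hr.
Over 10 h: total = 11.2 × 10 = 112 mm.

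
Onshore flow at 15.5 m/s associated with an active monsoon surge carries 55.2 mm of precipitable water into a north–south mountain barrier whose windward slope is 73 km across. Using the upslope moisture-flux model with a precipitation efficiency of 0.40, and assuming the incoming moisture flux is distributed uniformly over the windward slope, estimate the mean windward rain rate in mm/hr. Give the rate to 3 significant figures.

Incoming column moisture flux per unit ridge length: F = V × PW = 15.5 × 55.2 = 855.6 mm·m/s.
Spread over the 73 km slope with efficiency ε = 0.40: R = ε·F/W = 0.40 × 855.6 / 73000 m = 4.688e-03 mm/s.
R = 4.688e-03 × 3600 = 16.9 mm/hr.

R ≈ 16.9 mm/hr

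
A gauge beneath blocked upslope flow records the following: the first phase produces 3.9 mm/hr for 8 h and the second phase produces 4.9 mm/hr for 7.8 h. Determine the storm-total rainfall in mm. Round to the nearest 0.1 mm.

Total = Σ Rᵢ Δtᵢ = 3.9 × 8 + 4.9 × 7.8
      = 31.2 + 38.22 = 69.4 mm.

total ≈ 69.4 mm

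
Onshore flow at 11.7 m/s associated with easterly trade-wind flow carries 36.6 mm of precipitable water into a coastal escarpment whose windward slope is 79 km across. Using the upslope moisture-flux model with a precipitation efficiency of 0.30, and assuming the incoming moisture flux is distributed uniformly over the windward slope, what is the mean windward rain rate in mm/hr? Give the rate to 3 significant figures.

Incoming column moisture flux per unit ridge length: F = V × PW = 11.7 × 36.6 = 428.22 mm·m/s.
Spread over the 79 km slope with efficiency ε = 0.30: R = ε·F/W = 0.30 × 428.22 / 79000 m = 1.626e-03 mm/s.
R = 1.626e-03 × 3600 = 5.85 mm/hr.

R ≈ 5.85 mm/hr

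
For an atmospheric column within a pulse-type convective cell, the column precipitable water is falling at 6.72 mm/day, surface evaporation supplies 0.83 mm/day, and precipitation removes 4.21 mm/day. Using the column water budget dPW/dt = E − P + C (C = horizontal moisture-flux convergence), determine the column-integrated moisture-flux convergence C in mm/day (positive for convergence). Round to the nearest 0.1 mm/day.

dPW/dt = -6.72 mm/day.
C = dPW/dt − E + P = (-6.72) − 0.83 + 4.21 = -3.3 mm/day.

C ≈ -3.3 mm/day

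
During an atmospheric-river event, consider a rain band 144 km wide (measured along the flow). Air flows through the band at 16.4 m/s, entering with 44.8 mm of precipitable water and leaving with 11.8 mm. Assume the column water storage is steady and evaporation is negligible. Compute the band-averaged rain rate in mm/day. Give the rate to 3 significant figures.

R ≈ 325 mm/day

Column moisture flux per unit crosswind length is F = V × PW.
Inflow: F_in = 16.4 × 44.8 = 734.72 mm·m/s
Outflow: F_out = 16.4 × 11.8 = 193.52 mm·m/s
Steady-state rate R = (F_in − F_out)/L = (734.72 − 193.52) / 144000 m = 3.758e-03 mm/s.
R = 3.758e-03 × 3600 × 24 = 325 mm/day.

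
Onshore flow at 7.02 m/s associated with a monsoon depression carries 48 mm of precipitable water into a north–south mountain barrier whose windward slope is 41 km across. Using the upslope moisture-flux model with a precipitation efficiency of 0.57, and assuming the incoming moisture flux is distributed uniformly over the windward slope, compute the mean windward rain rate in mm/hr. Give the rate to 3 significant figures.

R ≈ 16.9 mm/hr

Incoming column moisture flux per unit ridge length: F = V × PW = 7.02 × 48 = 336.96 mm·m/s.
Spread over the 41 km slope with efficiency ε = 0.57: R = ε·F/W = 0.57 × 336.96 / 41000 m = 4.685e-03 mm/s.
R = 4.685e-03 × 3600 = 16.9 mm/hr.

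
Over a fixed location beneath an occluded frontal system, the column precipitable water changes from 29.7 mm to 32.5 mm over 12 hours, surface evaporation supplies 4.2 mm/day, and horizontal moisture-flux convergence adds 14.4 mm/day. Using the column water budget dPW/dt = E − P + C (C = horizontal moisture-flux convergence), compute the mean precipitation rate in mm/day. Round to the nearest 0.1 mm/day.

dPW/dt = (32.5 − 29.7) mm / (12/24 day) = +5.600 mm/day.
P = E + C − dPW/dt = 4.2 + (14.4) − (+5.600) = 13.0 mm/day.

P ≈ 13.0 mm/day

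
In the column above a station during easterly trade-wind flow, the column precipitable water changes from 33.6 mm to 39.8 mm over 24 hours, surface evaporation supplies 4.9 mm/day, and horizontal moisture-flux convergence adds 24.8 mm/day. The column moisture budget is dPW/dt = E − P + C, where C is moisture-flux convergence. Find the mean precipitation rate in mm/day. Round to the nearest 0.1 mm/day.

P ≈ 23.5 mm/day

dPW/dt = (39.8 − 33.6) mm / (24/24 day) = +6.200 mm/day.
P = E + C − dPW/dt = 4.9 + (24.8) − (+6.200) = 23.5 mm/day.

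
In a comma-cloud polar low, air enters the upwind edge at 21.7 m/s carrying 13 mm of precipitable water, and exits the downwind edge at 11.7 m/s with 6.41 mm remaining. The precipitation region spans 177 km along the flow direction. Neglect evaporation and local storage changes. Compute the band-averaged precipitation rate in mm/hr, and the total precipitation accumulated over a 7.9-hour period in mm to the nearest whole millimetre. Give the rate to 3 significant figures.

Column moisture flux per unit crosswind length is F = V × PW.
Inflow: F_in = 21.7 × 13 = 282.1 mm·m/s
Outflow: F_out = 11.7 × 6.41 = 74.997 mm·m/s
Steady-state rate R = (F_in − F_out)/L = (282.1 − 74.997) / 177000 m = 1.170e-03 mm/s.
R = 1.170e-03 × 3600 = 4.21 mm/hr.
Over 7.9 h: total = 4.21 × 7.9 = 33.259 ≈ 33 mm.

R ≈ 4.21 mm/hr; total ≈ 33 mm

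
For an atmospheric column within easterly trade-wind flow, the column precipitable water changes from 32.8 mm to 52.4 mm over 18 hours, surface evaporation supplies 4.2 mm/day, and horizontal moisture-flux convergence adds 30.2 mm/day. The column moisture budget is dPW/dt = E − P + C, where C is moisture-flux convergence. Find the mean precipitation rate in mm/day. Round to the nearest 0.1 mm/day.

P ≈ 8.3 mm/day

dPW/dt = (52.4 − 32.8) mm / (18/24 day) = +26.133 mm/day.
P = E + C − dPW/dt = 4.2 + (30.2) − (+26.133) = 8.3 mm/day.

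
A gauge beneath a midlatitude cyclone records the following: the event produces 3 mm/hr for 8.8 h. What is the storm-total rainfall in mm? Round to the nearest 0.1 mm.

Total = Σ Rᵢ Δtᵢ = 3 × 8.8
      = 26.4 = 26.4 mm.

total ≈ 26.4 mm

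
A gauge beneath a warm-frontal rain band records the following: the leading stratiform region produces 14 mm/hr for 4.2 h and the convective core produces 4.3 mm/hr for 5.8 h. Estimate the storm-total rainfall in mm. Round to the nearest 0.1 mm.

Total = Σ Rᵢ Δtᵢ = 14 × 4.2 + 4.3 × 5.8
      = 58.8 + 24.94 = 83.7 mm.

total ≈ 83.7 mm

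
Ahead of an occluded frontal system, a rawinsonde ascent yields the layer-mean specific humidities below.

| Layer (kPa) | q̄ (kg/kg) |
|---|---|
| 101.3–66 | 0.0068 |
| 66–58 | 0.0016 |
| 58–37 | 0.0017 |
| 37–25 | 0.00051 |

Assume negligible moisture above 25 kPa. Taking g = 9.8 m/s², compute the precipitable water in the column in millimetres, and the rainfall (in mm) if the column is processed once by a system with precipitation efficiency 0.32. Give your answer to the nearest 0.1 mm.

Precipitable water is the column-integrated vapour mass per unit area: PW = (1/g) Σ q̄ Δp, with q in kg/kg and Δp in Pa (1 kg/m² of water = 1 mm).
Layer 101.3–66 kPa: Δp = 353 hPa = 35300 Pa, q̄ = 0.0068 kg/kg → 0.0068 × 35300 / 9.8 = 24.49 mm
Layer 66–58 kPa: Δp = 80 hPa = 8000 Pa, q̄ = 0.0016 kg/kg → 0.0016 × 8000 / 9.8 = 1.31 mm
Layer 58–37 kPa: Δp = 210 hPa = 21000 Pa, q̄ = 0.0017 kg/kg → 0.0017 × 21000 / 9.8 = 3.64 mm
Layer 37–25 kPa: Δp = 120 hPa = 12000 Pa, q̄ = 0.00051 kg/kg → 0.00051 × 12000 / 9.8 = 0.62 mm
PW = 24.49 + 1.31 + 3.64 + 0.62 = 30.06 ≈ 30.1 mm.
Rainfall = ε × PW = 0.32 × 30.1 = 9.6 mm.

PW ≈ 30.1 mm; rainfall ≈ 9.6 mm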